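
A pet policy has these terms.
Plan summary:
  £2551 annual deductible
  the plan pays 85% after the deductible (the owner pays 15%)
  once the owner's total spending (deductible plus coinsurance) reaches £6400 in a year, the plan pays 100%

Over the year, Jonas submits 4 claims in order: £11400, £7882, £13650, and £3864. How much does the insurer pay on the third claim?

£12310.65

#1 (£11400): £2551 finishes the deductible; £8849 goes to coinsurance; owner's 15% is £1327.35. Owner owes £3878.35 (running OOP £3878.35). Insurer: £11400 − £3878.35 = £7521.65.
#2 (£7882): deductible met; 15% of £7882 = £1182.30. Owner pays £1182.30; OOP now £5060.65. Plan pays £7882 − £1182.30 = £6699.70.
#3 (£13650): deductible already satisfied, so owner's share is 15% × £13650 = £2047.50. OOP would hit £7108.15 > £6400, so the cap limits the owner to £6400 − £5060.65 = £1339.35. Plan pays £13650 − £1339.35 = £12310.65.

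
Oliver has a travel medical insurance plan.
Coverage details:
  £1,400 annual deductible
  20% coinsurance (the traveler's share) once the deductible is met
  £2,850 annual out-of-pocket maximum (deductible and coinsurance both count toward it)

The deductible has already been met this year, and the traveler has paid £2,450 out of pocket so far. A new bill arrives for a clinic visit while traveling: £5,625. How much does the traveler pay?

£400

With the deductible met, the entire £5,625 is subject to coinsurance.
Coinsurance: £5,625 × 20% = £1,125.
Year-to-date out-of-pocket would reach £2,450 + £1,125 = £3,575, above the £2,850 maximum, so the traveler pays only £2,850 − £2,450 = £400.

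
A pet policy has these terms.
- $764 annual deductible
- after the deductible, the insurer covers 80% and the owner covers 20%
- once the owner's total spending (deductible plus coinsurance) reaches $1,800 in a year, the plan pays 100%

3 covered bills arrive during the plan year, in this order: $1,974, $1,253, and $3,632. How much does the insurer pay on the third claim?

Claim 1 ($1,974): $764 finishes the deductible; $1,210 goes to coinsurance; owner's 20% is $242. Cost to owner: $1,006. OOP to date $1,006. Insurer: $1,974 − $1,006 = $968.
Claim 2 ($1,253): deductible already satisfied, so owner's share is 20% × $1,253 = $250.60. Owner owes $250.60 (running OOP $1,256.60). Plan pays $1,253 − $250.60 = $1,002.40.
Claim 3 ($3,632): deductible met; 20% of $3,632 = $726.40. That would push OOP to $1,983, over the $1,800 cap, so owner pays $1,800 − $1,256.60 = $543.40. Insurer: $3,632 − $543.40 = $3,088.60.

$3,088.60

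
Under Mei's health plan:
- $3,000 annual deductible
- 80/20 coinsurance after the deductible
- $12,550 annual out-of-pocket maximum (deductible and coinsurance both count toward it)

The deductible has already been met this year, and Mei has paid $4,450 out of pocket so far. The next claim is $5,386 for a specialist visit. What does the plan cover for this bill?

$4,308.80

With the deductible met, the entire $5,386 is subject to coinsurance.
Patient's 20% share of $5,386 is $1,077.20.
Year-to-date out-of-pocket becomes $4,450 + $1,077.20 = $5,527.20, still under the $12,550 maximum, so no cap applies.
Insurer pays the balance: $5,386 − $1,077.20 = $4,308.80.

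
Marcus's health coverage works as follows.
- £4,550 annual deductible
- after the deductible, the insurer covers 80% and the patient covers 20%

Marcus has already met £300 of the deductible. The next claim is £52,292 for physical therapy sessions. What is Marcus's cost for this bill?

£13,858.40

Deductible still to meet: £4,550 − £300 = £4,250.
After the £4,250 deductible portion, £52,292 − £4,250 = £48,042 is subject to coinsurance.
Coinsurance: £48,042 × 20% = £9,608.40.
That puts the patient's cost at £4,250 + £9,608.40 = £13,858.40.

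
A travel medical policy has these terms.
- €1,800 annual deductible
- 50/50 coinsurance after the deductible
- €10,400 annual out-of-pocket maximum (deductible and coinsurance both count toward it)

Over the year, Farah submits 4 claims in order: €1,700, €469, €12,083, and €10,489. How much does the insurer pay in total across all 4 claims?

€14,341

Claim 1 — €1,700: fully absorbed by the deductible. Traveler pays €1,700; OOP now €1,700. Insurer: €1,700 − €1,700 = €0.
Claim 2 — €469: €100 to deductible, leaving €369; 50% of €369 = €184.50. Traveler pays €284.50; OOP now €1,984.50. Insurer: €469 − €284.50 = €184.50.
Claim 3 — €12,083: deductible already satisfied, so traveler's share is 50% × €12,083 = €6,041.50. Cost to traveler: €6,041.50. OOP to date €8,026. Plan pays €12,083 − €6,041.50 = €6,041.50.
Claim 4 — €10,489: deductible already satisfied, so traveler's share is 50% × €10,489 = €5,244.50. That would push OOP to €13,270.50, over the €10,400 cap, so traveler pays €10,400 − €8,026 = €2,374. Plan pays €10,489 − €2,374 = €8,115.
Insurer total = bills − traveler's total = €24,741 − €10,400 = €14,341.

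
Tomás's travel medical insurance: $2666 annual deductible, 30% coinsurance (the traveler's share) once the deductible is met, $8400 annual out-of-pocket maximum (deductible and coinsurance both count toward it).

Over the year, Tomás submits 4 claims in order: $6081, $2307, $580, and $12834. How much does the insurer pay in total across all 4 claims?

#1 ($6081): $2666 to deductible, leaving $3415; 30% of $3415 = $1024.50. Traveler pays $3690.50; OOP now $3690.50. Insurer: $6081 − $3690.50 = $2390.50.
#2 ($2307): deductible already satisfied, so traveler's share is 30% × $2307 = $692.10. Traveler owes $692.10 (running OOP $4382.60). Plan pays $2307 − $692.10 = $1614.90.
#3 ($580): 30% coinsurance on $580 = $174. Traveler owes $174 (running OOP $4556.60). Insurer: $580 − $174 = $406.
#4 ($12834): deductible met; 30% of $12834 = $3850.20. That would push OOP to $8406.80, over the $8400 cap, so traveler pays $8400 − $4556.60 = $3843.40. Insurer: $12834 − $3843.40 = $8990.60.
Insurer total = bills − traveler's total = $21802 − $8400 = $13402.

$13402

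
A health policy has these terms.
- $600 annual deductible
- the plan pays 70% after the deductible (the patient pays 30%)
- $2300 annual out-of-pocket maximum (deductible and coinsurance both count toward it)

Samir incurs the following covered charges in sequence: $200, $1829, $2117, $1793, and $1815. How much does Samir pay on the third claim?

Claim 1 ($200): entire amount goes to the deductible. Cost to patient: $200. OOP to date $200.
Claim 2 ($1829): $400 to deductible, leaving $1429; 30% of $1429 = $428.70. Cost to patient: $828.70. OOP to date $1028.70.
Claim 3 ($2117): deductible met; 30% of $2117 = $635.10. Patient owes $635.10 (running OOP $1663.80).

$635.10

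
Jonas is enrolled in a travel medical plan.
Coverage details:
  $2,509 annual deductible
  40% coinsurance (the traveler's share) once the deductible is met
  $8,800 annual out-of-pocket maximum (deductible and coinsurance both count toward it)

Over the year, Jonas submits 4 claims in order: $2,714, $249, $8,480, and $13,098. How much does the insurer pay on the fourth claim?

$10,380.60

Claim 1 ($2,714): $2,509 finishes the deductible; $205 goes to coinsurance; 40% of $205 = $82. Traveler owes $2,591 (running OOP $2,591). Insurer: $2,714 − $2,591 = $123.
Claim 2 ($249): deductible met; 40% of $249 = $99.60. Traveler owes $99.60 (running OOP $2,690.60). Plan pays $249 − $99.60 = $149.40.
Claim 3 ($8,480): deductible met; 40% of $8,480 = $3,392. Traveler owes $3,392 (running OOP $6,082.60). Insurer: $8,480 − $3,392 = $5,088.
Claim 4 ($13,098): deductible met; 40% of $13,098 = $5,239.20. OOP would hit $11,321.80 > $8,800, so the cap limits the traveler to $8,800 − $6,082.60 = $2,717.40. Plan pays $13,098 − $2,717.40 = $10,380.60.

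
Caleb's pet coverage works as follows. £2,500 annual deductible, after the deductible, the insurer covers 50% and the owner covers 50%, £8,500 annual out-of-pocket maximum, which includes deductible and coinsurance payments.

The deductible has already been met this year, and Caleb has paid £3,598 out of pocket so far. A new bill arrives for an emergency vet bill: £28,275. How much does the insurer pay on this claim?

£23,373

With the deductible met, the entire £28,275 is subject to coinsurance.
Coinsurance: £28,275 × 50% = £14,137.50.
Adding £14,137.50 to the £3,598 already spent would give £17,735.50, which exceeds the £8,500 cap; the owner pays just £8,500 − £3,598 = £4,902.
The plan picks up £28,275 − £4,902 = £23,373.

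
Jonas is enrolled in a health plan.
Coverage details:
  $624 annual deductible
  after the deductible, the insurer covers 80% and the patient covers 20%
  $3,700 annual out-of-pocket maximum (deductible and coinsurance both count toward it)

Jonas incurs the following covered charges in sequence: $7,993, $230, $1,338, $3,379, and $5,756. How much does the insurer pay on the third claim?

Bill 1, $7,993: $624 to deductible, leaving $7,369; patient's 20% is $1,473.80. Patient pays $2,097.80; OOP now $2,097.80. Insurer: $7,993 − $2,097.80 = $5,895.20.
Bill 2, $230: deductible already satisfied, so patient's share is 20% × $230 = $46. Cost to patient: $46. OOP to date $2,143.80. Plan pays $230 − $46 = $184.
Bill 3, $1,338: deductible already satisfied, so patient's share is 20% × $1,338 = $267.60. Patient pays $267.60; OOP now $2,411.40. Plan pays $1,338 − $267.60 = $1,070.40.

$1,070.40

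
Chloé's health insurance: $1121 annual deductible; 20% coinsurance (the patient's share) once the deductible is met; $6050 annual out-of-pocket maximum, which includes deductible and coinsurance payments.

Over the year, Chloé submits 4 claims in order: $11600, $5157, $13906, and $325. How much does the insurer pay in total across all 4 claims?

$24938

Bill 1, $11600: $1121 finishes the deductible; $10479 goes to coinsurance; 20% of $10479 = $2095.80. Patient owes $3216.80 (running OOP $3216.80). Plan pays $11600 − $3216.80 = $8383.20.
Bill 2, $5157: 20% coinsurance on $5157 = $1031.40. Cost to patient: $1031.40. OOP to date $4248.20. Plan pays $5157 − $1031.40 = $4125.60.
Bill 3, $13906: deductible met; 20% of $13906 = $2781.20. Adding that to $4248.20 gives $7029.40, past the $6050 cap; patient pays only $6050 − $4248.20 = $1801.80. Plan pays $13906 − $1801.80 = $12104.20.
Bill 4, $325: deductible already satisfied, so patient's share is 20% × $325 = $65. Adding that to $6050 gives $6115, past the $6050 cap; patient pays only $6050 − $6050 = $0. Insurer: $325 − $0 = $325.
Insurer total: $8383.20 + $4125.60 + $12104.20 + $325 = $24938.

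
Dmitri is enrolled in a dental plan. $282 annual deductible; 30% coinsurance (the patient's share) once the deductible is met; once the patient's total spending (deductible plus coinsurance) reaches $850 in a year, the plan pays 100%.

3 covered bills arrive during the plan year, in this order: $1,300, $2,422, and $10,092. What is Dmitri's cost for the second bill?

#1 ($1,300): deductible takes $282, $1,018 remains; coinsurance $1,018 × 30% = $305.40. Cost to patient: $587.40. OOP to date $587.40.
#2 ($2,422): deductible already satisfied, so patient's share is 30% × $2,422 = $726.60. Adding that to $587.40 gives $1,314, past the $850 cap; patient pays only $850 − $587.40 = $262.60.

$262.60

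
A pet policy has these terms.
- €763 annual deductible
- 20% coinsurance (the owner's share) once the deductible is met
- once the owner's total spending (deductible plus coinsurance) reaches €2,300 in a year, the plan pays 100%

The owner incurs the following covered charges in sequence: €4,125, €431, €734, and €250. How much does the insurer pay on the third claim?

Claim 1 (€4,125): deductible takes €763, €3,362 remains; owner's 20% is €672.40. Cost to owner: €1,435.40. OOP to date €1,435.40. Insurer: €4,125 − €1,435.40 = €2,689.60.
Claim 2 (€431): deductible already satisfied, so owner's share is 20% × €431 = €86.20. Owner owes €86.20 (running OOP €1,521.60). Plan pays €431 − €86.20 = €344.80.
Claim 3 (€734): deductible already satisfied, so owner's share is 20% × €734 = €146.80. Cost to owner: €146.80. OOP to date €1,668.40. Insurer: €734 − €146.80 = €587.20.

€587.20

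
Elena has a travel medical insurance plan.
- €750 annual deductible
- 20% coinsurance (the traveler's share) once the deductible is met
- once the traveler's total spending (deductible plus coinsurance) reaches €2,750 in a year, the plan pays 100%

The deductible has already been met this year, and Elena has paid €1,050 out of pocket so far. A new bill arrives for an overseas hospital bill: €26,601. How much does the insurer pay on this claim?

€24,901

The deductible is already satisfied, so the full bill goes to coinsurance.
Traveler's 20% share of €26,601 is €5,320.20.
Adding €5,320.20 to the €1,050 already spent would give €6,370.20, which exceeds the €2,750 cap; the traveler pays just €2,750 − €1,050 = €1,700.
Insurer pays the balance: €26,601 − €1,700 = €24,901.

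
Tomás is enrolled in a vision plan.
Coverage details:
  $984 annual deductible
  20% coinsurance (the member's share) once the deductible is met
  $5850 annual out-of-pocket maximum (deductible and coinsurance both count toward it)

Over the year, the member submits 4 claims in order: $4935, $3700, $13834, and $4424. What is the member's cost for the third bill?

Bill 1, $4935: $984 finishes the deductible; $3951 goes to coinsurance; member's 20% is $790.20. Cost to member: $1774.20. OOP to date $1774.20.
Bill 2, $3700: deductible met; 20% of $3700 = $740. Member pays $740; OOP now $2514.20.
Bill 3, $13834: deductible already satisfied, so member's share is 20% × $13834 = $2766.80. Member pays $2766.80; OOP now $5281.

$2766.80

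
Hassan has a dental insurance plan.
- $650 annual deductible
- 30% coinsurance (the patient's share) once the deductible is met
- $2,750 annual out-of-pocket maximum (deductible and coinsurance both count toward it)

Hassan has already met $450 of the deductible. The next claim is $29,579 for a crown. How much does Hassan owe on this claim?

$2,300

Deductible still to meet: $650 − $450 = $200.
The remaining $29,379 (= $29,579 − $200) moves to coinsurance.
Patient's 30% share of $29,379 is $8,813.70.
Patient responsibility before any cap: $200 + $8,813.70 = $9,013.70.
Adding $9,013.70 to the $450 already spent would give $9,463.70, which exceeds the $2,750 cap; the patient pays just $2,750 − $450 = $2,300.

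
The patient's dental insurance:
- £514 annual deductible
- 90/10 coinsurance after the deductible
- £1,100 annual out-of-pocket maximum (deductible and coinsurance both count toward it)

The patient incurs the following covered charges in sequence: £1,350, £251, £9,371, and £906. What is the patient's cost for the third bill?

£477.30

#1 (£1,350): deductible takes £514, £836 remains; 10% of £836 = £83.60. Cost to patient: £597.60. OOP to date £597.60.
#2 (£251): 10% coinsurance on £251 = £25.10. Cost to patient: £25.10. OOP to date £622.70.
#3 (£9,371): deductible met; 10% of £9,371 = £937.10. Adding that to £622.70 gives £1,559.80, past the £1,100 cap; patient pays only £1,100 − £622.70 = £477.30.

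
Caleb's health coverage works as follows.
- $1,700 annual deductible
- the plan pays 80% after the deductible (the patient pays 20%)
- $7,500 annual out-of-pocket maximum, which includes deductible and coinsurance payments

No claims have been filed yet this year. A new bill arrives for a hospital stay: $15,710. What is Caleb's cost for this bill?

$4,502

The full $1,700 deductible is still open; $1,700 of this bill applies to it.
The remaining $14,010 (= $15,710 − $1,700) moves to coinsurance.
Coinsurance: $14,010 × 20% = $2,802.
That puts the patient's cost at $1,700 + $2,802 = $4,502 before any cap.
Total out-of-pocket so far would be $0 + $4,502 = $4,502, below the $7,500 cap — no reduction.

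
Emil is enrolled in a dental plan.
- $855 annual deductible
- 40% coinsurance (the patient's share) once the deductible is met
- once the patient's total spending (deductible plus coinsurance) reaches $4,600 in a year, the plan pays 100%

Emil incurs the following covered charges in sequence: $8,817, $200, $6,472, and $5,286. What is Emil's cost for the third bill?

Claim 1 ($8,817): deductible takes $855, $7,962 remains; patient's 40% is $3,184.80. Patient pays $4,039.80; OOP now $4,039.80.
Claim 2 ($200): 40% coinsurance on $200 = $80. Cost to patient: $80. OOP to date $4,119.80.
Claim 3 ($6,472): deductible already satisfied, so patient's share is 40% × $6,472 = $2,588.80. Adding that to $4,119.80 gives $6,708.60, past the $4,600 cap; patient pays only $4,600 − $4,119.80 = $480.20.

$480.20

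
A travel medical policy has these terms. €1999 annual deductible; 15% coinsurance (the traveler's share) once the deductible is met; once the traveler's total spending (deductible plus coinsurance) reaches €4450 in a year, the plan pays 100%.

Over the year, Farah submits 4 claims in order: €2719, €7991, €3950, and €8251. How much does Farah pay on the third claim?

€592.50

Claim 1 — €2719: €1999 to deductible, leaving €720; traveler's 15% is €108. Traveler pays €2107; OOP now €2107.
Claim 2 — €7991: 15% coinsurance on €7991 = €1198.65. Cost to traveler: €1198.65. OOP to date €3305.65.
Claim 3 — €3950: deductible met; 15% of €3950 = €592.50. Traveler pays €592.50; OOP now €3898.15.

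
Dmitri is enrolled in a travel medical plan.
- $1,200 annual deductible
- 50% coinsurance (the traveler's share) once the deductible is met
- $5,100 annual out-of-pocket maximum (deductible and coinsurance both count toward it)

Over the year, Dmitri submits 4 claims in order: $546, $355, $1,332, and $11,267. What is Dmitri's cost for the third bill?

#1 ($546): entire amount goes to the deductible. Traveler owes $546 (running OOP $546).
#2 ($355): fully absorbed by the deductible. Traveler owes $355 (running OOP $901).
#3 ($1,332): deductible takes $299, $1,033 remains; 50% of $1,033 = $516.50. Traveler pays $815.50; OOP now $1,716.50.

$815.50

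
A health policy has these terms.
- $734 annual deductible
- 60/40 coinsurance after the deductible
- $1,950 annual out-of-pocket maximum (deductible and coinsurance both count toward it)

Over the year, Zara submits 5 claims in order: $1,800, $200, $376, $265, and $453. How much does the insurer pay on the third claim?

Claim 1 ($1,800): $734 to deductible, leaving $1,066; coinsurance $1,066 × 40% = $426.40. Patient owes $1,160.40 (running OOP $1,160.40). Plan pays $1,800 − $1,160.40 = $639.60.
Claim 2 ($200): 40% coinsurance on $200 = $80. Patient pays $80; OOP now $1,240.40. Plan pays $200 − $80 = $120.
Claim 3 ($376): deductible already satisfied, so patient's share is 40% × $376 = $150.40. Cost to patient: $150.40. OOP to date $1,390.80. Plan pays $376 − $150.40 = $225.60.

$225.60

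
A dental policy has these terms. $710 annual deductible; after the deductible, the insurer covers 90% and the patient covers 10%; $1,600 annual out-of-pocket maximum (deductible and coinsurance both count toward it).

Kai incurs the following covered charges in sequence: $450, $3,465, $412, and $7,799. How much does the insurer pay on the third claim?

Claim 1 ($450): entire amount goes to the deductible. Cost to patient: $450. OOP to date $450. Plan pays $450 − $450 = $0.
Claim 2 ($3,465): deductible takes $260, $3,205 remains; patient's 10% is $320.50. Patient owes $580.50 (running OOP $1,030.50). Plan pays $3,465 − $580.50 = $2,884.50.
Claim 3 ($412): deductible met; 10% of $412 = $41.20. Patient pays $41.20; OOP now $1,071.70. Insurer: $412 − $41.20 = $370.80.

$370.80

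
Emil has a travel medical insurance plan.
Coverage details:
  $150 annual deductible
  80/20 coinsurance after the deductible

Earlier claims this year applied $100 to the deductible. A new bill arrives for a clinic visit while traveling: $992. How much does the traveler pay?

$100 of the $150 deductible is already met, leaving $50.
After the $50 deductible portion, $992 − $50 = $942 is subject to coinsurance.
Coinsurance: $942 × 20% = $188.40.
So the traveler owes $50 + $188.40 = $238.40.

$238.40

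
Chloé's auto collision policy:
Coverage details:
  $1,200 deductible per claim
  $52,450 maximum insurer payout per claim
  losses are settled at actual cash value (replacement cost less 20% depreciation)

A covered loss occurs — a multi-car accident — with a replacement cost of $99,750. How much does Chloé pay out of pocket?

$47,300

At 20% depreciation, ACV = $99,750 − $19,950 = $79,800.
After the deductible, $79,800 − $1,200 = $78,600 remains.
The $52,450 per-incident cap binds; insurer pays $52,450.
Out of pocket: $99,750 − $52,450 = $47,300.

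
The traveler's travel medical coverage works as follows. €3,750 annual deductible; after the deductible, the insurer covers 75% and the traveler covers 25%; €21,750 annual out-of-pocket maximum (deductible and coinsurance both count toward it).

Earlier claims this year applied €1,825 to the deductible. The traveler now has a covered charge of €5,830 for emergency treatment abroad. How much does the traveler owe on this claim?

€2,901.25

Deductible still to meet: €3,750 − €1,825 = €1,925.
The remaining €3,905 (= €5,830 − €1,925) moves to coinsurance.
25% of €3,905 = €976.25 falls to the traveler.
So the traveler owes €1,925 + €976.25 = €2,901.25 before any cap.
Year-to-date out-of-pocket becomes €1,825 + €2,901.25 = €4,726.25, still under the €21,750 maximum, so no cap applies.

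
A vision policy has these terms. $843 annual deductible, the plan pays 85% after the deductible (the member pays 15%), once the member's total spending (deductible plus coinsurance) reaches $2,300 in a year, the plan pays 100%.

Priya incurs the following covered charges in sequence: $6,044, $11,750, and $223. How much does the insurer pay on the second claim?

$11,073.15

Claim 1 — $6,044: $843 finishes the deductible; $5,201 goes to coinsurance; coinsurance $5,201 × 15% = $780.15. Member owes $1,623.15 (running OOP $1,623.15). Insurer: $6,044 − $1,623.15 = $4,420.85.
Claim 2 — $11,750: deductible already satisfied, so member's share is 15% × $11,750 = $1,762.50. That would push OOP to $3,385.65, over the $2,300 cap, so member pays $2,300 − $1,623.15 = $676.85. Plan pays $11,750 − $676.85 = $11,073.15.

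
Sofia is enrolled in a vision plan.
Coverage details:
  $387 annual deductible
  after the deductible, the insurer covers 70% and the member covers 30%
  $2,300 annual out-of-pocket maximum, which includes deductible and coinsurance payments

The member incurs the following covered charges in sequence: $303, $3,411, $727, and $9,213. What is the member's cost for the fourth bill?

#1 ($303): all of it applies to the deductible. Cost to member: $303. OOP to date $303.
#2 ($3,411): $84 to deductible, leaving $3,327; coinsurance $3,327 × 30% = $998.10. Member owes $1,082.10 (running OOP $1,385.10).
#3 ($727): 30% coinsurance on $727 = $218.10. Cost to member: $218.10. OOP to date $1,603.20.
#4 ($9,213): 30% coinsurance on $9,213 = $2,763.90. Adding that to $1,603.20 gives $4,367.10, past the $2,300 cap; member pays only $2,300 − $1,603.20 = $696.80.

$696.80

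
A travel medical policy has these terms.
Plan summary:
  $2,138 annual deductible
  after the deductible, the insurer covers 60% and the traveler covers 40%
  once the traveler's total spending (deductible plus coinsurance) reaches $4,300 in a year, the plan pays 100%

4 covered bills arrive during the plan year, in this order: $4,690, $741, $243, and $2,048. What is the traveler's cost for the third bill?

Claim 1 ($4,690): $2,138 to deductible, leaving $2,552; traveler's 40% is $1,020.80. Traveler owes $3,158.80 (running OOP $3,158.80).
Claim 2 ($741): deductible met; 40% of $741 = $296.40. Traveler pays $296.40; OOP now $3,455.20.
Claim 3 ($243): deductible met; 40% of $243 = $97.20. Cost to traveler: $97.20. OOP to date $3,552.40.

$97.20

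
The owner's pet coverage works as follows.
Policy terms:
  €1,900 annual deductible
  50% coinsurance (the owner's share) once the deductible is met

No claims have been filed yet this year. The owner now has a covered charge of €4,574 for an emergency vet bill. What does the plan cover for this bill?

The full €1,900 deductible is still open; €1,900 of this bill applies to it.
The remaining €2,674 (= €4,574 − €1,900) moves to coinsurance.
Owner's 50% share of €2,674 is €1,337.
Owner responsibility: €1,900 + €1,337 = €3,237.
Insurer pays the balance: €4,574 − €3,237 = €1,337.

€1,337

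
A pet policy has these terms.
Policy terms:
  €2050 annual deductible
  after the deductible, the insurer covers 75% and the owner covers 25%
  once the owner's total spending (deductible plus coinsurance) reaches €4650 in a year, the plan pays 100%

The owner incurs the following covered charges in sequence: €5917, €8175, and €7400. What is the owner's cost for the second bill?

€1633.25

Claim 1 — €5917: €2050 finishes the deductible; €3867 goes to coinsurance; 25% of €3867 = €966.75. Owner owes €3016.75 (running OOP €3016.75).
Claim 2 — €8175: deductible met; 25% of €8175 = €2043.75. That would push OOP to €5060.50, over the €4650 cap, so owner pays €4650 − €3016.75 = €1633.25.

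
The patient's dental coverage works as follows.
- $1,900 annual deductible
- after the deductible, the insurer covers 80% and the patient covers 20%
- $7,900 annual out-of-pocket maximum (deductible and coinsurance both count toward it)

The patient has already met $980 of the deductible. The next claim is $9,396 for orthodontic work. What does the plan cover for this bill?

Remaining deductible: $1,900 − $980 = $920.
The remaining $8,476 (= $9,396 − $920) moves to coinsurance.
20% of $8,476 = $1,695.20 falls to the patient.
That puts the patient's cost at $920 + $1,695.20 = $2,615.20 before any cap.
Year-to-date out-of-pocket becomes $980 + $2,615.20 = $3,595.20, still under the $7,900 maximum, so no cap applies.
The plan picks up $9,396 − $2,615.20 = $6,780.80.

$6,780.80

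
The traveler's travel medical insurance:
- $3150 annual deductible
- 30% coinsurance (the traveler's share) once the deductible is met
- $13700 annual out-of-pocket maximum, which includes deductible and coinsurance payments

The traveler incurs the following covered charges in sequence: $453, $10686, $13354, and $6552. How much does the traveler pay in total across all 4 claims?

$11518.50

Claim 1 — $453: all of it applies to the deductible. Traveler owes $453 (running OOP $453).
Claim 2 — $10686: $2697 finishes the deductible; $7989 goes to coinsurance; coinsurance $7989 × 30% = $2396.70. Cost to traveler: $5093.70. OOP to date $5546.70.
Claim 3 — $13354: deductible met; 30% of $13354 = $4006.20. Cost to traveler: $4006.20. OOP to date $9552.90.
Claim 4 — $6552: deductible met; 30% of $6552 = $1965.60. Traveler owes $1965.60 (running OOP $11518.50).
Total paid by the traveler: $453 + $5093.70 + $4006.20 + $1965.60 = $11518.50.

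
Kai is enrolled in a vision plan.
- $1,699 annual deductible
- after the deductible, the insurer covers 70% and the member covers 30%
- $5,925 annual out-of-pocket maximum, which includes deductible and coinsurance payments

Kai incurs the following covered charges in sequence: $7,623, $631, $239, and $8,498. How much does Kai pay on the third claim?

Bill 1, $7,623: deductible takes $1,699, $5,924 remains; coinsurance $5,924 × 30% = $1,777.20. Cost to member: $3,476.20. OOP to date $3,476.20.
Bill 2, $631: deductible already satisfied, so member's share is 30% × $631 = $189.30. Cost to member: $189.30. OOP to date $3,665.50.
Bill 3, $239: deductible met; 30% of $239 = $71.70. Cost to member: $71.70. OOP to date $3,737.20.

$71.70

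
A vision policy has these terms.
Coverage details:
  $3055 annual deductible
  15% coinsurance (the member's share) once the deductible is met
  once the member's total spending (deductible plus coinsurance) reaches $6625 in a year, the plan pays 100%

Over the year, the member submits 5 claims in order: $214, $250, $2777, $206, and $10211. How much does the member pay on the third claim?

$2618.90

Bill 1, $214: entire amount goes to the deductible. Cost to member: $214. OOP to date $214.
Bill 2, $250: all of it applies to the deductible. Cost to member: $250. OOP to date $464.
Bill 3, $2777: $2591 finishes the deductible; $186 goes to coinsurance; coinsurance $186 × 15% = $27.90. Member pays $2618.90; OOP now $3082.90.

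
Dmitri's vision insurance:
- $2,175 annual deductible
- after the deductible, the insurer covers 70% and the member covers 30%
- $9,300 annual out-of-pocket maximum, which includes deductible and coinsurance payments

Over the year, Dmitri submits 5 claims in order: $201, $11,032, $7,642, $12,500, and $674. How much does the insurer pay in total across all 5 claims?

Claim 1 — $201: entire amount goes to the deductible. Member owes $201 (running OOP $201). Insurer: $201 − $201 = $0.
Claim 2 — $11,032: deductible takes $1,974, $9,058 remains; member's 30% is $2,717.40. Member owes $4,691.40 (running OOP $4,892.40). Insurer: $11,032 − $4,691.40 = $6,340.60.
Claim 3 — $7,642: 30% coinsurance on $7,642 = $2,292.60. Member owes $2,292.60 (running OOP $7,185). Insurer: $7,642 − $2,292.60 = $5,349.40.
Claim 4 — $12,500: deductible met; 30% of $12,500 = $3,750. OOP would hit $10,935 > $9,300, so the cap limits the member to $9,300 − $7,185 = $2,115. Insurer: $12,500 − $2,115 = $10,385.
Claim 5 — $674: 30% coinsurance on $674 = $202.20. That would push OOP to $9,502.20, over the $9,300 cap, so member pays $9,300 − $9,300 = $0. Plan pays $674 − $0 = $674.
Insurer total = bills − member's total = $32,049 − $9,300 = $22,749.

$22,749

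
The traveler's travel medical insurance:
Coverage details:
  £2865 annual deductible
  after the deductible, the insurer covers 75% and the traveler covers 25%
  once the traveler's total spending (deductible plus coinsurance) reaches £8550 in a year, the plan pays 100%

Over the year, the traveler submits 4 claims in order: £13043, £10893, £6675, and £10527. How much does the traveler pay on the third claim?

£417.25

#1 (£13043): deductible takes £2865, £10178 remains; traveler's 25% is £2544.50. Traveler owes £5409.50 (running OOP £5409.50).
#2 (£10893): deductible already satisfied, so traveler's share is 25% × £10893 = £2723.25. Cost to traveler: £2723.25. OOP to date £8132.75.
#3 (£6675): deductible already satisfied, so traveler's share is 25% × £6675 = £1668.75. OOP would hit £9801.50 > £8550, so the cap limits the traveler to £8550 − £8132.75 = £417.25.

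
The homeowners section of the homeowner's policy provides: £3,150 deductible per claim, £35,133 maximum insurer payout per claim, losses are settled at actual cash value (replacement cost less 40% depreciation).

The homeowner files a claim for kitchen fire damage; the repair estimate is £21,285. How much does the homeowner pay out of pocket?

£11,664

Actual cash value after 40% depreciation: £21,285 × 60% = £12,771.
Subtract the deductible: £12,771 − £3,150 = £9,621.
That's under the £35,133 cap, so the insurer reimburses the full £9,621.
Homeowner's share is the uncovered remainder: £21,285 − £9,621 = £11,664.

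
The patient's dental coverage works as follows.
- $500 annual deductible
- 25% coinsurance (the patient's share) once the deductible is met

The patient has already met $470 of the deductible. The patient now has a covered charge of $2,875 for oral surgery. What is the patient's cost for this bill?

$741.25

$470 of the $500 deductible is already met, leaving $30.
That leaves $2,875 − $30 = $2,845 for coinsurance.
25% of $2,845 = $711.25 falls to the patient.
Patient responsibility: $30 + $711.25 = $741.25.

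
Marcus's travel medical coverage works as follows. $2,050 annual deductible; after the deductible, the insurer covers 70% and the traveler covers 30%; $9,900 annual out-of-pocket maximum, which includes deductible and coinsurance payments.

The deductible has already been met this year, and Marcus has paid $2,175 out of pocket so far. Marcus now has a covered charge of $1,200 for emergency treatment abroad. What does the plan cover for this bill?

With the deductible met, the entire $1,200 is subject to coinsurance.
30% of $1,200 = $360 falls to the traveler.
Cumulative spending $2,175 + $360 = $2,535 stays under the $9,900 maximum.
The insurer covers the remainder: $1,200 − $360 = $840.

$840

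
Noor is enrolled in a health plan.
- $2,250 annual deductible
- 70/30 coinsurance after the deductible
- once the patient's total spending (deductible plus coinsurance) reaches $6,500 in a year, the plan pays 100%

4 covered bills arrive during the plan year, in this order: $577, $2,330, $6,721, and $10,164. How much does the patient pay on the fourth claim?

$2,036.60

#1 ($577): all of it applies to the deductible. Cost to patient: $577. OOP to date $577.
#2 ($2,330): $1,673 finishes the deductible; $657 goes to coinsurance; coinsurance $657 × 30% = $197.10. Patient owes $1,870.10 (running OOP $2,447.10).
#3 ($6,721): deductible already satisfied, so patient's share is 30% × $6,721 = $2,016.30. Cost to patient: $2,016.30. OOP to date $4,463.40.
#4 ($10,164): 30% coinsurance on $10,164 = $3,049.20. That would push OOP to $7,512.60, over the $6,500 cap, so patient pays $6,500 − $4,463.40 = $2,036.60.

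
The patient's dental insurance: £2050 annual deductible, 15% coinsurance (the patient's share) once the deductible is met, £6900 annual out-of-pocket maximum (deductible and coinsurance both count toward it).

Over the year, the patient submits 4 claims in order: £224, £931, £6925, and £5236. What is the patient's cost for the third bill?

Bill 1, £224: entire amount goes to the deductible. Patient owes £224 (running OOP £224).
Bill 2, £931: fully absorbed by the deductible. Patient owes £931 (running OOP £1155).
Bill 3, £6925: deductible takes £895, £6030 remains; 15% of £6030 = £904.50. Cost to patient: £1799.50. OOP to date £2954.50.

£1799.50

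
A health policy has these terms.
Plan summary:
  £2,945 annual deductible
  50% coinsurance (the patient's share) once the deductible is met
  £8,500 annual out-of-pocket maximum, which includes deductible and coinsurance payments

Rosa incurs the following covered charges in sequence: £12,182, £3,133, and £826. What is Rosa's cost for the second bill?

Bill 1, £12,182: £2,945 to deductible, leaving £9,237; 50% of £9,237 = £4,618.50. Cost to patient: £7,563.50. OOP to date £7,563.50.
Bill 2, £3,133: 50% coinsurance on £3,133 = £1,566.50. OOP would hit £9,130 > £8,500, so the cap limits the patient to £8,500 − £7,563.50 = £936.50.

£936.50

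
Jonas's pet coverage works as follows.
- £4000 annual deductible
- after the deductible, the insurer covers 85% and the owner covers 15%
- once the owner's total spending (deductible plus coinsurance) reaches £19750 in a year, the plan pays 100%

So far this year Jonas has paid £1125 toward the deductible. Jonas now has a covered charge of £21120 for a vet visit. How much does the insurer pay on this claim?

£15508.25

Deductible still to meet: £4000 − £1125 = £2875.
The remaining £18245 (= £21120 − £2875) moves to coinsurance.
Owner's 15% share of £18245 is £2736.75.
Owner responsibility before any cap: £2875 + £2736.75 = £5611.75.
Cumulative spending £1125 + £5611.75 = £6736.75 stays under the £19750 maximum.
The insurer covers the remainder: £21120 − £5611.75 = £15508.25.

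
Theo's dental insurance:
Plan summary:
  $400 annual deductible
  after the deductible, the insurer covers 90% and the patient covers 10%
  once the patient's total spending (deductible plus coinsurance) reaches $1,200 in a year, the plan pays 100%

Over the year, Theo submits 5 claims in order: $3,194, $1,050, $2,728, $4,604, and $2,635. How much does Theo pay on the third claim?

$272.80

Claim 1 — $3,194: deductible takes $400, $2,794 remains; patient's 10% is $279.40. Patient pays $679.40; OOP now $679.40.
Claim 2 — $1,050: 10% coinsurance on $1,050 = $105. Patient pays $105; OOP now $784.40.
Claim 3 — $2,728: deductible met; 10% of $2,728 = $272.80. Patient pays $272.80; OOP now $1,057.20.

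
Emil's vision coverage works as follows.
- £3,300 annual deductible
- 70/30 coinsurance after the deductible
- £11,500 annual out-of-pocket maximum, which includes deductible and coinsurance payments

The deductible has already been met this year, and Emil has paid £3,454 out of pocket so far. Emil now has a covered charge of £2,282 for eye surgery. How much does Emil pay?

£684.60

The deductible is already satisfied, so the full bill goes to coinsurance.
30% of £2,282 = £684.60 falls to the member.
Total out-of-pocket so far would be £3,454 + £684.60 = £4,138.60, below the £11,500 cap — no reduction.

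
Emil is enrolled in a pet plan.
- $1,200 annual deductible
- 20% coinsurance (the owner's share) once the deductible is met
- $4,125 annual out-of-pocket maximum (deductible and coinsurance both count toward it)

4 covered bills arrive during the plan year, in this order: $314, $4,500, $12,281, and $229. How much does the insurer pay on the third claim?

Claim 1 ($314): entire amount goes to the deductible. Cost to owner: $314. OOP to date $314. Insurer: $314 − $314 = $0.
Claim 2 ($4,500): $886 to deductible, leaving $3,614; 20% of $3,614 = $722.80. Cost to owner: $1,608.80. OOP to date $1,922.80. Insurer: $4,500 − $1,608.80 = $2,891.20.
Claim 3 ($12,281): deductible already satisfied, so owner's share is 20% × $12,281 = $2,456.20. OOP would hit $4,379 > $4,125, so the cap limits the owner to $4,125 − $1,922.80 = $2,202.20. Insurer: $12,281 − $2,202.20 = $10,078.80.

$10,078.80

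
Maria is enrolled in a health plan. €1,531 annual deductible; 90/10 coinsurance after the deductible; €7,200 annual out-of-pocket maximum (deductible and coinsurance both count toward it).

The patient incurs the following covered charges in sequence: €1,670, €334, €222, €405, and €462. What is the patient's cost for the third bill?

Claim 1 — €1,670: €1,531 to deductible, leaving €139; 10% of €139 = €13.90. Patient owes €1,544.90 (running OOP €1,544.90).
Claim 2 — €334: deductible already satisfied, so patient's share is 10% × €334 = €33.40. Patient pays €33.40; OOP now €1,578.30.
Claim 3 — €222: deductible met; 10% of €222 = €22.20. Patient pays €22.20; OOP now €1,600.50.

€22.20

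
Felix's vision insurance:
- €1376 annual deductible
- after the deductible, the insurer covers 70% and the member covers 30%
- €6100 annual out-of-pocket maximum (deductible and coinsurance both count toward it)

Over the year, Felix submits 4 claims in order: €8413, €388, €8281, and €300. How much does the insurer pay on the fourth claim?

Claim 1 (€8413): €1376 to deductible, leaving €7037; 30% of €7037 = €2111.10. Member owes €3487.10 (running OOP €3487.10). Plan pays €8413 − €3487.10 = €4925.90.
Claim 2 (€388): deductible met; 30% of €388 = €116.40. Member owes €116.40 (running OOP €3603.50). Insurer: €388 − €116.40 = €271.60.
Claim 3 (€8281): 30% coinsurance on €8281 = €2484.30. Member owes €2484.30 (running OOP €6087.80). Plan pays €8281 − €2484.30 = €5796.70.
Claim 4 (€300): 30% coinsurance on €300 = €90. Adding that to €6087.80 gives €6177.80, past the €6100 cap; member pays only €6100 − €6087.80 = €12.20. Plan pays €300 − €12.20 = €287.80.

€287.80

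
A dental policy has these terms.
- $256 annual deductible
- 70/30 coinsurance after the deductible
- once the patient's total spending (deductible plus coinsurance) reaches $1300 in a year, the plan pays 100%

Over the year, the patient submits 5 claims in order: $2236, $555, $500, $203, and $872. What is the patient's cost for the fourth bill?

$60.90

Claim 1 — $2236: deductible takes $256, $1980 remains; patient's 30% is $594. Patient pays $850; OOP now $850.
Claim 2 — $555: deductible already satisfied, so patient's share is 30% × $555 = $166.50. Patient owes $166.50 (running OOP $1016.50).
Claim 3 — $500: deductible already satisfied, so patient's share is 30% × $500 = $150. Cost to patient: $150. OOP to date $1166.50.
Claim 4 — $203: deductible met; 30% of $203 = $60.90. Cost to patient: $60.90. OOP to date $1227.40.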